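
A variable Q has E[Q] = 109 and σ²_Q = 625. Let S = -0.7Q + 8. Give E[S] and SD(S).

E[S] = -68.3, SD(S) = 17.5

S = -0.7Q + 8 is linear with a = -0.7, b = 8.
E[S] = a·E[Q] + b = (-0.7)·109 + 8 = -68.3.
SD(Q) = √625 = 25.
SD(S) = |a|·SD(Q) = |-0.7|·25 = 17.5.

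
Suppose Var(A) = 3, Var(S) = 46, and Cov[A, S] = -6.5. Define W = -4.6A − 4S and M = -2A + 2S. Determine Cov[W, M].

Cov[W, M] = -332.6

By bilinearity, Cov[W, M] = ac·Var(A) + bd·Var(S) + (ad+bc)·Cov[A, S], with a=-4.6, b=-4, c=-2, d=2.
ac·Var(A) = (-4.6)·(-2)·3 = 27.6
bd·Var(S) = (-4)·2·46 = -368
(ad+bc)·Cov[A, S] = (-1.2)·(-6.5) = 7.8
Cov[W, M] = 27.6 + (-368) + 7.8 = -332.6.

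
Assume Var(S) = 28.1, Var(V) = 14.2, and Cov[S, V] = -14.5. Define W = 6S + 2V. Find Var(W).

Var(W) = 720.4

Var(W) = a²·Var(S) + b²·Var(V) + 2ab·Cov[S, V] with a = 6, b = 2.
= 6²·28.1 + 2²·14.2 + 2·6·2·(-14.5)
= 1011.6 + 56.8 + (-348) = 720.4.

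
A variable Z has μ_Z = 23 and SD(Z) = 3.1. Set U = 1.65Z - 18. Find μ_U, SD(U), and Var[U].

U = 1.65Z - 18 is linear with a = 1.65, b = -18.
μ_U = a·μ_Z + b = 1.65·23 + (-18) = 19.95.
SD(U) = |a|·SD(Z) = |1.65|·3.1 = 5.115.
Var[Z] = 3.1² = 9.61.
Var[U] = a²·Var[Z] = 1.65²·9.61 = 26.163225 (the additive constant -18 does not affect variance).

μ_U = 19.95, SD(U) = 5.115, Var[U] = 26.163225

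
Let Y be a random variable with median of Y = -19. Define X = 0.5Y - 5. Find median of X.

median of X = -14.5

A linear map preserves order up to sign, so median of X = a·median of Y + b = 0.5·(-19) + (-5) = -14.5.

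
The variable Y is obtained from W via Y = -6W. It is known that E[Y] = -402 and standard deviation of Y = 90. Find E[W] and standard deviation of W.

From Y = -6W: E[Y] = a·E[W] + b, so E[W] = (E[Y] − b)/a = (-402 − 0)/(-6) = 67.
standard deviation of Y = |a|·standard deviation of W, so standard deviation of W = 90/|-6| = 15.

E[W] = 67, standard deviation of W = 15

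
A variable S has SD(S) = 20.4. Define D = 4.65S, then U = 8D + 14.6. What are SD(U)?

SD(D) = |4.65|·20.4 = 94.86.
SD(U) = |8|·94.86 = 758.88.

SD(U) = 758.88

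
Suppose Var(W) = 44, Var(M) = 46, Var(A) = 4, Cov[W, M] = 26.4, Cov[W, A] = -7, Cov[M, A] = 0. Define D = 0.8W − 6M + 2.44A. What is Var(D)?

Var(D) = a²·Var(W) + b²·Var(M) + c²·Var(A) + 2ab·Cov[W, M] + 2ac·Cov[W, A] + 2bc·Cov[M, A], with a = 0.8, b = -6, c = 2.44.
= 28.16 + 1656 + 23.8144 + (-253.44) + (-27.328) + 0
= 1427.2064.

Var(D) = 1427.2064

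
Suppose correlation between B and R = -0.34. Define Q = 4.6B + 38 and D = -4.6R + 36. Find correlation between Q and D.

correlation between Q and D = 0.34

Linear rescalings preserve |correlation|; the slopes 4.6 and -4.6 have opposite signs, so the correlation flips sign: correlation between Q and D = −correlation between B and R = 0.34.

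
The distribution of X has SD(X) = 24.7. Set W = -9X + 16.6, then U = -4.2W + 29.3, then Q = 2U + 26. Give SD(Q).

SD(Q) = 1867.32

SD(W) = |-9|·24.7 = 222.3.
SD(U) = |-4.2|·222.3 = 933.66.
SD(Q) = |2|·933.66 = 1867.32.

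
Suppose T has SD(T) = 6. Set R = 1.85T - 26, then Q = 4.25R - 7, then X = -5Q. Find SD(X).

SD(X) = 235.875

SD(R) = |1.85|·6 = 11.1.
SD(Q) = |4.25|·11.1 = 47.175.
SD(X) = |-5|·47.175 = 235.875.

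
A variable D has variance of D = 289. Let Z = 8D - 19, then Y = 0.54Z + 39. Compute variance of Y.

variance of Y = 5393.4336

variance of Z = 8²·289 = 18496.
variance of Y = 0.54²·18496 = 5393.4336.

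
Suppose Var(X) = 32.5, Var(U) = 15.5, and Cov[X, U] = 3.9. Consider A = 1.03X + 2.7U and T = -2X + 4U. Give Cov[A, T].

Cov[A, T] = 95.458

By bilinearity, Cov[A, T] = ac·Var(X) + bd·Var(U) + (ad+bc)·Cov[X, U], with a=1.03, b=2.7, c=-2, d=4.
ac·Var(X) = 1.03·(-2)·32.5 = -66.95
bd·Var(U) = 2.7·4·15.5 = 167.4
(ad+bc)·Cov[X, U] = (-1.28)·3.9 = -4.992
Cov[A, T] = -66.95 + 167.4 + (-4.992) = 95.458.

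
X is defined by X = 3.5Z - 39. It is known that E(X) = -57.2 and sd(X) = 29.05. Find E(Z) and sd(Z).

E(Z) = -5.2, sd(Z) = 8.3

From X = 3.5Z - 39: E(X) = a·E(Z) + b, so E(Z) = (E(X) − b)/a = (-57.2 − (-39))/3.5 = -5.2.
sd(X) = |a|·sd(Z), so sd(Z) = 29.05/|3.5| = 8.3.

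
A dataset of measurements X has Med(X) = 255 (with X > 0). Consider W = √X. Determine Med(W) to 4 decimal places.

√X is monotone on this domain, so Med(W) = √(255) ≈ 15.9687.

Med(W) = 15.9687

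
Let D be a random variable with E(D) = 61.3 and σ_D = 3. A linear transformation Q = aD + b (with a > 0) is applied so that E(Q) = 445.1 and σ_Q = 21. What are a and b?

σ_Q = a·σ_D (a > 0), so a = 21/3 = 7.
E(Q) = a·E(D) + b, so b = 445.1 − 7·61.3 = 16.

a = 7, b = 16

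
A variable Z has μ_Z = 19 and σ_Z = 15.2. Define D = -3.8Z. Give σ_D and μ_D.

σ_D = 57.76, μ_D = -72.2

D = -3.8Z is linear with a = -3.8, b = 0.
σ_D = |a|·σ_Z = |-3.8|·15.2 = 57.76.
μ_D = a·μ_Z + b = (-3.8)·19 = -72.2.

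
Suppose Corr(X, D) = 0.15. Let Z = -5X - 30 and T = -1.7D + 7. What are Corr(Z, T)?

Corr(Z, T) = 0.15

Linear rescalings preserve correlation up to sign; here the slopes -5 and -1.7 have the same sign, so Corr(Z, T) = Corr(X, D) = 0.15.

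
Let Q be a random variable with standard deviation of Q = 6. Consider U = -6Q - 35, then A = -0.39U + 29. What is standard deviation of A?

standard deviation of A = 14.04

standard deviation of U = |-6|·6 = 36.
standard deviation of A = |-0.39|·36 = 14.04.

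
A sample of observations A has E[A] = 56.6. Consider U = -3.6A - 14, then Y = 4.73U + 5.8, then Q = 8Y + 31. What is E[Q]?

E[U] = (-3.6)·56.6 + (-14) = -217.76.
E[Y] = 4.73·(-217.76) + 5.8 = -1024.2048.
E[Q] = 8·(-1024.2048) + 31 = -8162.6384.

E[Q] = -8162.6384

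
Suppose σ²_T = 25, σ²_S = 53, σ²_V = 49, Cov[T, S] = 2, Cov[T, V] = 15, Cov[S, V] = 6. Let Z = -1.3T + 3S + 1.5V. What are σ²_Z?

σ²_Z = a²·σ²_T + b²·σ²_S + c²·σ²_V + 2ab·Cov[T, S] + 2ac·Cov[T, V] + 2bc·Cov[S, V], with a = -1.3, b = 3, c = 1.5.
= 42.25 + 477 + 110.25 + (-15.6) + (-58.5) + 54
= 609.4.

σ²_Z = 609.4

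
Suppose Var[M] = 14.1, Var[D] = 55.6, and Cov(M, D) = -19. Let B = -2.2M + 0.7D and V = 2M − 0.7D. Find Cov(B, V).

Cov(B, V) = -145.144

By bilinearity, Cov(B, V) = ac·Var[M] + bd·Var[D] + (ad+bc)·Cov(M, D), with a=-2.2, b=0.7, c=2, d=-0.7.
ac·Var[M] = (-2.2)·2·14.1 = -62.04
bd·Var[D] = 0.7·(-0.7)·55.6 = -27.244
(ad+bc)·Cov(M, D) = (2.94)·(-19) = -55.86
Cov(B, V) = -62.04 + (-27.244) + (-55.86) = -145.144.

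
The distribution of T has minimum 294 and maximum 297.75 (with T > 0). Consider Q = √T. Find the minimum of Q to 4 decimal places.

min(Q) = 17.1464

√T is increasing on this domain, so min(Q) comes from min(T) = 294: min(Q) = √(294) ≈ 17.1464.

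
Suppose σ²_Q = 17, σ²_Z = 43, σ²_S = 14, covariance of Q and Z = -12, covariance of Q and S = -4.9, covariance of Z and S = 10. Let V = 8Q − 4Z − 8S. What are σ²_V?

σ²_V = a²·σ²_Q + b²·σ²_Z + c²·σ²_S + 2ab·covariance of Q and Z + 2ac·covariance of Q and S + 2bc·covariance of Z and S, with a = 8, b = -4, c = -8.
= 1088 + 688 + 896 + 768 + 627.2 + 640
= 4707.2.

σ²_V = 4707.2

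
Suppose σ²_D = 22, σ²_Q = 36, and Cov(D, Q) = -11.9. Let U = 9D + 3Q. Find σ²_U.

σ²_U = 1463.4

σ²_U = a²·σ²_D + b²·σ²_Q + 2ab·Cov(D, Q) with a = 9, b = 3.
= 9²·22 + 3²·36 + 2·9·3·(-11.9)
= 1782 + 324 + (-642.6) = 1463.4.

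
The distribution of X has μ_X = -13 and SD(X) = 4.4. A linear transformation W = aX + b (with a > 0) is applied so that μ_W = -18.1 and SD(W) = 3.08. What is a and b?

a = 0.7, b = -9

SD(W) = a·SD(X) (a > 0), so a = 3.08/4.4 = 0.7.
μ_W = a·μ_X + b, so b = -18.1 − 0.7·(-13) = -9.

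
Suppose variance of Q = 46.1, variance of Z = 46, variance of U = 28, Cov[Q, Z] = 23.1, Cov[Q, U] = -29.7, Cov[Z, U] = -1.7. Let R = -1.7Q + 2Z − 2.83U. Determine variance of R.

variance of R = a²·variance of Q + b²·variance of Z + c²·variance of U + 2ab·Cov[Q, Z] + 2ac·Cov[Q, U] + 2bc·Cov[Z, U], with a = -1.7, b = 2, c = -2.83.
= 133.229 + 184 + 224.2492 + (-157.08) + (-285.7734) + 19.244
= 117.8688.

variance of R = 117.8688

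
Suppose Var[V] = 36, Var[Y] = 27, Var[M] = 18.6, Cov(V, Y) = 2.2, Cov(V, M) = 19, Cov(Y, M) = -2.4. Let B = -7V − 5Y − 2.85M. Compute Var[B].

Var[B] = a²·Var[V] + b²·Var[Y] + c²·Var[M] + 2ab·Cov(V, Y) + 2ac·Cov(V, M) + 2bc·Cov(Y, M), with a = -7, b = -5, c = -2.85.
= 1764 + 675 + 151.0785 + 154 + 758.1 + (-68.4)
= 3433.7785.

Var[B] = 3433.7785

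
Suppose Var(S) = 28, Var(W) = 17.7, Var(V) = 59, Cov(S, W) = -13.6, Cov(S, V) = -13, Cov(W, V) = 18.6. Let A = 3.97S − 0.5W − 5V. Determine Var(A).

Var(A) = a²·Var(S) + b²·Var(W) + c²·Var(V) + 2ab·Cov(S, W) + 2ac·Cov(S, V) + 2bc·Cov(W, V), with a = 3.97, b = -0.5, c = -5.
= 441.3052 + 4.425 + 1475 + 53.992 + 516.1 + 93
= 2583.8222.

Var(A) = 2583.8222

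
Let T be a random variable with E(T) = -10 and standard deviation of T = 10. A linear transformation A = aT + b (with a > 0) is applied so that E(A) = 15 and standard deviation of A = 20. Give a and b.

a = 2, b = 35

standard deviation of A = a·standard deviation of T (a > 0), so a = 20/10 = 2.
E(A) = a·E(T) + b, so b = 15 − 2·(-10) = 35.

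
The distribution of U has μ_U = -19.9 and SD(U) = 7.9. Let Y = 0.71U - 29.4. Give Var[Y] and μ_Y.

Y = 0.71U - 29.4 is linear with a = 0.71, b = -29.4.
Var[U] = 7.9² = 62.41.
Var[Y] = a²·Var[U] = 0.71²·62.41 = 31.460881 (the additive constant -29.4 does not affect variance).
μ_Y = a·μ_U + b = 0.71·(-19.9) + (-29.4) = -43.529.

Var[Y] = 31.460881, μ_Y = -43.529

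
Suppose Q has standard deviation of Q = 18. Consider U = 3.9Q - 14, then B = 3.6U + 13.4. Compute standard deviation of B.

standard deviation of U = |3.9|·18 = 70.2.
standard deviation of B = |3.6|·70.2 = 252.72.

standard deviation of B = 252.72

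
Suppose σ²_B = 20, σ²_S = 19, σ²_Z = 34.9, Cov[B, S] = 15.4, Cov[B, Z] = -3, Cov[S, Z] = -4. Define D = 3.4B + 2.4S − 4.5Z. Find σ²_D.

σ²_D = a²·σ²_B + b²·σ²_S + c²·σ²_Z + 2ab·Cov[B, S] + 2ac·Cov[B, Z] + 2bc·Cov[S, Z], with a = 3.4, b = 2.4, c = -4.5.
= 231.2 + 109.44 + 706.725 + 251.328 + 91.8 + 86.4
= 1476.893.

σ²_D = 1476.893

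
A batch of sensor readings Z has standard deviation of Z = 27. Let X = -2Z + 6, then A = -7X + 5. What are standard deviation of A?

standard deviation of X = |-2|·27 = 54.
standard deviation of A = |-7|·54 = 378.

standard deviation of A = 378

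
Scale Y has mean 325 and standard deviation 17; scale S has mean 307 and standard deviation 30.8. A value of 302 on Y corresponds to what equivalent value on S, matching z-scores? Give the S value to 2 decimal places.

S = 265.33

z = (302 − 325)/17 ≈ -1.3529.
S = 307 + z·30.8 = 307 + (302 − 325)·30.8/17 ≈ 265.33.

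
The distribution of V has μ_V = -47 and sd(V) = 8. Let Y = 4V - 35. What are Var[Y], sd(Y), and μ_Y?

Var[Y] = 1024, sd(Y) = 32, μ_Y = -223

Y = 4V - 35 is linear with a = 4, b = -35.
Var[V] = 8² = 64.
Var[Y] = a²·Var[V] = 4²·64 = 1024 (the additive constant -35 does not affect variance).
sd(Y) = |a|·sd(V) = |4|·8 = 32.
μ_Y = a·μ_V + b = 4·(-47) + (-35) = -223.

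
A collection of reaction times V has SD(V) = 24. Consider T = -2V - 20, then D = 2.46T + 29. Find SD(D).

SD(T) = |-2|·24 = 48.
SD(D) = |2.46|·48 = 118.08.

SD(D) = 118.08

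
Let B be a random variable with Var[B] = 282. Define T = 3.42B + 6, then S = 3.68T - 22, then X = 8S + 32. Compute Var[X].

Var[X] = 2858754.96419328

Var[T] = 3.42²·282 = 3298.3848.
Var[S] = 3.68²·3298.3848 = 44668.04631552.
Var[X] = 8²·44668.04631552 = 2858754.96419328.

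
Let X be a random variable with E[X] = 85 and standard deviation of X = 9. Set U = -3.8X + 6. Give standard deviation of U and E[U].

U = -3.8X + 6 is linear with a = -3.8, b = 6.
standard deviation of U = |a|·standard deviation of X = |-3.8|·9 = 34.2.
E[U] = a·E[X] + b = (-3.8)·85 + 6 = -317.

standard deviation of U = 34.2, E[U] = -317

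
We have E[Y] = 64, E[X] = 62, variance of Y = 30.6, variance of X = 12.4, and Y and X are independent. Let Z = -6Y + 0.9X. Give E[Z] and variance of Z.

E[Z] = -328.2, variance of Z = 1111.644

E[Z] = (-6)·E[Y] + 0.9·E[X] = (-6)·64 + 0.9·62 = -328.2.
variance of Z = a²·variance of Y + b²·variance of X + 2ab·Cov[Y, X] with a = -6, b = 0.9.
Independence gives Cov[Y, X] = 0.
= (-6)²·30.6 + 0.9²·12.4 + 2·(-6)·0.9·0
= 1101.6 + 10.044 + 0 = 1111.644.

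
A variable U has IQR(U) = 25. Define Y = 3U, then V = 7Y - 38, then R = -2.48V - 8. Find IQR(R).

IQR(R) = 1302

IQR(Y) = |3|·25 = 75.
IQR(V) = |7|·75 = 525.
IQR(R) = |-2.48|·525 = 1302.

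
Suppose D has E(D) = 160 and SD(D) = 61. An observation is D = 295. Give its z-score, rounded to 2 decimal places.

z = (D − E(D)) / SD(D) = (295 − 160) / 61 ≈ 2.21.

z = 2.21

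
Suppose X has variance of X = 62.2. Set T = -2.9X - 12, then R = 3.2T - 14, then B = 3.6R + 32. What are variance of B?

variance of T = (-2.9)²·62.2 = 523.102.
variance of R = 3.2²·523.102 = 5356.56448.
variance of B = 3.6²·5356.56448 = 69421.0756608.

variance of B = 69421.0756608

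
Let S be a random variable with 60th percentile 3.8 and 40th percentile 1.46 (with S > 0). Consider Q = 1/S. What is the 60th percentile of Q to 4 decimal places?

1/S is decreasing on S > 0, so percentile order reverses: P_{60}(Q) uses P_{40}(S) = 1.46.
P_{60}(Q) = 1/1.46 ≈ 0.6849.

60th percentile of Q = 0.6849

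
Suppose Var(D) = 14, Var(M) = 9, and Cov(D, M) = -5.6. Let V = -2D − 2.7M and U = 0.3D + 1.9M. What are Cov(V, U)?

By bilinearity, Cov(V, U) = ac·Var(D) + bd·Var(M) + (ad+bc)·Cov(D, M), with a=-2, b=-2.7, c=0.3, d=1.9.
ac·Var(D) = (-2)·0.3·14 = -8.4
bd·Var(M) = (-2.7)·1.9·9 = -46.17
(ad+bc)·Cov(D, M) = (-4.61)·(-5.6) = 25.816
Cov(V, U) = -8.4 + (-46.17) + 25.816 = -28.754.

Cov(V, U) = -28.754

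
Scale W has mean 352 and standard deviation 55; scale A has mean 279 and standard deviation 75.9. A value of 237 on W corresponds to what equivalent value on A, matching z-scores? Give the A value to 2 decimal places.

z = (237 − 352)/55 ≈ -2.0909.
A = 279 + z·75.9 = 279 + (237 − 352)·75.9/55 = 120.30.

A = 120.30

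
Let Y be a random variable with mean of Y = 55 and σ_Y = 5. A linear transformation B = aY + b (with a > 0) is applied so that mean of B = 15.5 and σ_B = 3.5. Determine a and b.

σ_B = a·σ_Y (a > 0), so a = 3.5/5 = 0.7.
mean of B = a·mean of Y + b, so b = 15.5 − 0.7·55 = -23.

a = 0.7, b = -23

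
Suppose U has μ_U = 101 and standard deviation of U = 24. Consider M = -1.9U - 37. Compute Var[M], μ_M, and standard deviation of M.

Var[M] = 2079.36, μ_M = -228.9, standard deviation of M = 45.6

M = -1.9U - 37 is linear with a = -1.9, b = -37.
Var[U] = 24² = 576.
Var[M] = a²·Var[U] = (-1.9)²·576 = 2079.36 (the additive constant -37 does not affect variance).
μ_M = a·μ_U + b = (-1.9)·101 + (-37) = -228.9.
standard deviation of M = |a|·standard deviation of U = |-1.9|·24 = 45.6.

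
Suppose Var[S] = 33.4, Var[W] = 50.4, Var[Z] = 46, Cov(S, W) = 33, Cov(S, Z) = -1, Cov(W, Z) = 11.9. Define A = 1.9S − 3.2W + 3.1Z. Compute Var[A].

Var[A] = a²·Var[S] + b²·Var[W] + c²·Var[Z] + 2ab·Cov(S, W) + 2ac·Cov(S, Z) + 2bc·Cov(W, Z), with a = 1.9, b = -3.2, c = 3.1.
= 120.574 + 516.096 + 442.06 + (-401.28) + (-11.78) + (-236.096)
= 429.574.

Var[A] = 429.574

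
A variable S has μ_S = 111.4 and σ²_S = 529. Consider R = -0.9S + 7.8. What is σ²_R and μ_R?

σ²_R = 428.49, μ_R = -92.46

R = -0.9S + 7.8 is linear with a = -0.9, b = 7.8.
σ²_R = a²·σ²_S = (-0.9)²·529 = 428.49 (the additive constant 7.8 does not affect variance).
μ_R = a·μ_S + b = (-0.9)·111.4 + 7.8 = -92.46.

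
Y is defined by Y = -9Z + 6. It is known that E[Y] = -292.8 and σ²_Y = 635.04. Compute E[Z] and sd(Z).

From Y = -9Z + 6: E[Y] = a·E[Z] + b, so E[Z] = (E[Y] − b)/a = (-292.8 − 6)/(-9) = 33.2.
sd(Y) = √635.04 = 25.2.
sd(Y) = |a|·sd(Z), so sd(Z) = 25.2/|-9| = 2.8.

E[Z] = 33.2, sd(Z) = 2.8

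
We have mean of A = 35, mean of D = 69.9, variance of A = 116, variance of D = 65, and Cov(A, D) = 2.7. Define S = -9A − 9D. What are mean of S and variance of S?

mean of S = -944.1, variance of S = 15098.4

mean of S = (-9)·mean of A + (-9)·mean of D = (-9)·35 + (-9)·69.9 = -944.1.
variance of S = a²·variance of A + b²·variance of D + 2ab·Cov(A, D) with a = -9, b = -9.
= (-9)²·116 + (-9)²·65 + 2·(-9)·(-9)·2.7
= 9396 + 5265 + 437.4 = 15098.4.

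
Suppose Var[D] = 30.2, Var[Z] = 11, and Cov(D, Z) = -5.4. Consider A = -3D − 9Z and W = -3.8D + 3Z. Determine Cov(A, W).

By bilinearity, Cov(A, W) = ac·Var[D] + bd·Var[Z] + (ad+bc)·Cov(D, Z), with a=-3, b=-9, c=-3.8, d=3.
ac·Var[D] = (-3)·(-3.8)·30.2 = 344.28
bd·Var[Z] = (-9)·3·11 = -297
(ad+bc)·Cov(D, Z) = (25.2)·(-5.4) = -136.08
Cov(A, W) = 344.28 + (-297) + (-136.08) = -88.8.

Cov(A, W) = -88.8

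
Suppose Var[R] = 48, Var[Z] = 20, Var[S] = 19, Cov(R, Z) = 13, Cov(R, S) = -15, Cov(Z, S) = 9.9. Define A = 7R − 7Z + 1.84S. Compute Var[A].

Var[A] = a²·Var[R] + b²·Var[Z] + c²·Var[S] + 2ab·Cov(R, Z) + 2ac·Cov(R, S) + 2bc·Cov(Z, S), with a = 7, b = -7, c = 1.84.
= 2352 + 980 + 64.3264 + (-1274) + (-386.4) + (-255.024)
= 1480.9024.

Var[A] = 1480.9024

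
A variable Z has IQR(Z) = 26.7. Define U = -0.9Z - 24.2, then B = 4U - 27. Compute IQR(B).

IQR(U) = |-0.9|·26.7 = 24.03.
IQR(B) = |4|·24.03 = 96.12.

IQR(B) = 96.12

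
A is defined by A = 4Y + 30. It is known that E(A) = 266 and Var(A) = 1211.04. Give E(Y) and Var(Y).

From A = 4Y + 30: E(A) = a·E(Y) + b, so E(Y) = (E(A) − b)/a = (266 − 30)/4 = 59.
Var(A) = a²·Var(Y), so Var(Y) = 1211.04/4² = 75.69.

E(Y) = 59, Var(Y) = 75.69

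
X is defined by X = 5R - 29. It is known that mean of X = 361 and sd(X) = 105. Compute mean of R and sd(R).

From X = 5R - 29: mean of X = a·mean of R + b, so mean of R = (mean of X − b)/a = (361 − (-29))/5 = 78.
sd(X) = |a|·sd(R), so sd(R) = 105/|5| = 21.

mean of R = 78, sd(R) = 21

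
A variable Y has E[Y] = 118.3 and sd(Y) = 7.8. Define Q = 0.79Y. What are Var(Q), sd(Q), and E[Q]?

Q = 0.79Y is linear with a = 0.79, b = 0.
Var(Y) = 7.8² = 60.84.
Var(Q) = a²·Var(Y) = 0.79²·60.84 = 37.970244.
sd(Q) = |a|·sd(Y) = |0.79|·7.8 = 6.162.
E[Q] = a·E[Y] + b = 0.79·118.3 = 93.457.

Var(Q) = 37.970244, sd(Q) = 6.162, E[Q] = 93.457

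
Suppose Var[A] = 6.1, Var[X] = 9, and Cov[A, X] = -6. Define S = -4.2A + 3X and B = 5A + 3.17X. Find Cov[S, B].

By bilinearity, Cov[S, B] = ac·Var[A] + bd·Var[X] + (ad+bc)·Cov[A, X], with a=-4.2, b=3, c=5, d=3.17.
ac·Var[A] = (-4.2)·5·6.1 = -128.1
bd·Var[X] = 3·3.17·9 = 85.59
(ad+bc)·Cov[A, X] = (1.686)·(-6) = -10.116
Cov[S, B] = -128.1 + 85.59 + (-10.116) = -52.626.

Cov[S, B] = -52.626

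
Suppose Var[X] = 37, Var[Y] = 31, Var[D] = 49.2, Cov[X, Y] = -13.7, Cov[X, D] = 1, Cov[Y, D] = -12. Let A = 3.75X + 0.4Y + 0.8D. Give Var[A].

Var[A] = a²·Var[X] + b²·Var[Y] + c²·Var[D] + 2ab·Cov[X, Y] + 2ac·Cov[X, D] + 2bc·Cov[Y, D], with a = 3.75, b = 0.4, c = 0.8.
= 520.3125 + 4.96 + 31.488 + (-41.1) + 6 + (-7.68)
= 513.9805.

Var[A] = 513.9805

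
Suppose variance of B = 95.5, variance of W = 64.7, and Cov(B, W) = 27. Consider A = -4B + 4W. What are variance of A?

variance of A = a²·variance of B + b²·variance of W + 2ab·Cov(B, W) with a = -4, b = 4.
= (-4)²·95.5 + 4²·64.7 + 2·(-4)·4·27
= 1528 + 1035.2 + (-864) = 1699.2.

variance of A = 1699.2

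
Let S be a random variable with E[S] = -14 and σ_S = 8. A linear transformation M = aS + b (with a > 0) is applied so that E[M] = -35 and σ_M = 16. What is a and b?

a = 2, b = -7

σ_M = a·σ_S (a > 0), so a = 16/8 = 2.
E[M] = a·E[S] + b, so b = -35 − 2·(-14) = -7.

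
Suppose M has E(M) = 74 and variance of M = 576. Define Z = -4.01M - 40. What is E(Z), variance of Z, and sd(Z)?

E(Z) = -336.74, variance of Z = 9262.1376, sd(Z) = 96.24

Z = -4.01M - 40 is linear with a = -4.01, b = -40.
E(Z) = a·E(M) + b = (-4.01)·74 + (-40) = -336.74.
variance of Z = a²·variance of M = (-4.01)²·576 = 9262.1376 (the additive constant -40 does not affect variance).
sd(M) = √576 = 24.
sd(Z) = |a|·sd(M) = |-4.01|·24 = 96.24.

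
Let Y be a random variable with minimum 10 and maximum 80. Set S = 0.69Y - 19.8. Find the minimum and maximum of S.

min(S) = -12.9, max(S) = 35.4

a = 0.69 > 0, so min(S) = a·min(Y)+b = 0.69·10 + (-19.8) = -12.9 and max(S) = 0.69·80 + (-19.8) = 35.4.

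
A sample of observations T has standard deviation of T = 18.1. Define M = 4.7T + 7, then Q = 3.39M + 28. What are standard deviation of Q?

standard deviation of Q = 288.3873

standard deviation of M = |4.7|·18.1 = 85.07.
standard deviation of Q = |3.39|·85.07 = 288.3873.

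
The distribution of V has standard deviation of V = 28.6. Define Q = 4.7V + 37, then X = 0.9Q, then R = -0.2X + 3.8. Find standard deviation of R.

standard deviation of Q = |4.7|·28.6 = 134.42.
standard deviation of X = |0.9|·134.42 = 120.978.
standard deviation of R = |-0.2|·120.978 = 24.1956.

standard deviation of R = 24.1956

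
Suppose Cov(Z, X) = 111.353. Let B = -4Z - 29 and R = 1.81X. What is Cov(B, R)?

Cov(B, R) = a·c·Cov(Z, X) = (-4)·1.81·111.353 = -806.19572. Additive constants drop out.

Cov(B, R) = -806.19572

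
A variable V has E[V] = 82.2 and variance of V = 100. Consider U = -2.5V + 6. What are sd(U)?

sd(U) = 25

U = -2.5V + 6 is linear with a = -2.5, b = 6.
sd(V) = √100 = 10.
sd(U) = |a|·sd(V) = |-2.5|·10 = 25.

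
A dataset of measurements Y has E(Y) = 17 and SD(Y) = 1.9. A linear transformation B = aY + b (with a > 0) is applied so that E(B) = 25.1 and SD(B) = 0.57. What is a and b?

SD(B) = a·SD(Y) (a > 0), so a = 0.57/1.9 = 0.3.
E(B) = a·E(Y) + b, so b = 25.1 − 0.3·17 = 20.

a = 0.3, b = 20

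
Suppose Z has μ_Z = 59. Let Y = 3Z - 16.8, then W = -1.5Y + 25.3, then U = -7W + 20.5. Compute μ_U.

μ_U = 1525.5

μ_Y = 3·59 + (-16.8) = 160.2.
μ_W = (-1.5)·160.2 + 25.3 = -215.
μ_U = (-7)·(-215) + 20.5 = 1525.5.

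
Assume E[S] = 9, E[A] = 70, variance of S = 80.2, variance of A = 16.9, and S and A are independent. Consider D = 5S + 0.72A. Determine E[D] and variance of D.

E[D] = 95.4, variance of D = 2013.76096

E[D] = 5·E[S] + 0.72·E[A] = 5·9 + 0.72·70 = 95.4.
variance of D = a²·variance of S + b²·variance of A + 2ab·Cov[S, A] with a = 5, b = 0.72.
Independence gives Cov[S, A] = 0.
= 5²·80.2 + 0.72²·16.9 + 2·5·0.72·0
= 2005 + 8.76096 + 0 = 2013.76096.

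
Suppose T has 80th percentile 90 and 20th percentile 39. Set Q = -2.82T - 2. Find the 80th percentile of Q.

Since a = -2.82 < 0 the transformation is decreasing, reversing order: the 80th percentile of Q corresponds to the 20th percentile of T.
So P_{80}(Q) = a·P_{20}(T) + b = (-2.82)·39 + (-2) = -111.98.

80th percentile of Q = -111.98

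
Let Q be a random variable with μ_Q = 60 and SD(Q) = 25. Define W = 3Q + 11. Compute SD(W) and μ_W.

W = 3Q + 11 is linear with a = 3, b = 11.
SD(W) = |a|·SD(Q) = |3|·25 = 75.
μ_W = a·μ_Q + b = 3·60 + 11 = 191.

SD(W) = 75, μ_W = 191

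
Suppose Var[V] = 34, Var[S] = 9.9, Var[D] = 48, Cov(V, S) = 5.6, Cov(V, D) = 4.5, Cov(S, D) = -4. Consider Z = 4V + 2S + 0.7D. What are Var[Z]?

Var[Z] = a²·Var[V] + b²·Var[S] + c²·Var[D] + 2ab·Cov(V, S) + 2ac·Cov(V, D) + 2bc·Cov(S, D), with a = 4, b = 2, c = 0.7.
= 544 + 39.6 + 23.52 + 89.6 + 25.2 + (-11.2)
= 710.72.

Var[Z] = 710.72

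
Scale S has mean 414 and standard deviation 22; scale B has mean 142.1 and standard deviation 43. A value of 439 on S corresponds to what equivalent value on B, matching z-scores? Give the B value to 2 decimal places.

z = (439 − 414)/22 ≈ 1.1364.
B = 142.1 + z·43 = 142.1 + (439 − 414)·43/22 ≈ 190.96.

B = 190.96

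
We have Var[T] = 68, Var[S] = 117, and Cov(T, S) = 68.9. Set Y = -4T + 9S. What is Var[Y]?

Var[Y] = a²·Var[T] + b²·Var[S] + 2ab·Cov(T, S) with a = -4, b = 9.
= (-4)²·68 + 9²·117 + 2·(-4)·9·68.9
= 1088 + 9477 + (-4960.8) = 5604.2.

Var[Y] = 5604.2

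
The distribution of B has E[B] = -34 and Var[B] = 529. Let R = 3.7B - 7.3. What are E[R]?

R = 3.7B - 7.3 is linear with a = 3.7, b = -7.3.
E[R] = a·E[B] + b = 3.7·(-34) + (-7.3) = -133.1.

E[R] = -133.1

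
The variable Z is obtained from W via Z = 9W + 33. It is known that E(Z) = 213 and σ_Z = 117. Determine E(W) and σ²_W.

From Z = 9W + 33: E(Z) = a·E(W) + b, so E(W) = (E(Z) − b)/a = (213 − 33)/9 = 20.
σ²_Z = 117² = 13689.
σ²_Z = a²·σ²_W, so σ²_W = 13689/9² = 169.

E(W) = 20, σ²_W = 169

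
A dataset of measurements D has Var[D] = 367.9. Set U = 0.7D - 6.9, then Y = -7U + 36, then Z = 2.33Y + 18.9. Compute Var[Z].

Var[U] = 0.7²·367.9 = 180.271.
Var[Y] = (-7)²·180.271 = 8833.279.
Var[Z] = 2.33²·8833.279 = 47954.9883631.

Var[Z] = 47954.9883631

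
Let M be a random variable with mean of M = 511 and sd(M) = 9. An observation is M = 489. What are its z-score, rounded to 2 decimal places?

z = (M − mean of M) / sd(M) = (489 − 511) / 9 ≈ -2.44.

z = -2.44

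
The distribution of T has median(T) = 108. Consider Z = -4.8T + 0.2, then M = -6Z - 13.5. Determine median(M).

median(Z) = (-4.8)·108 + 0.2 = -518.2.
median(M) = (-6)·(-518.2) + (-13.5) = 3095.7.

median(M) = 3095.7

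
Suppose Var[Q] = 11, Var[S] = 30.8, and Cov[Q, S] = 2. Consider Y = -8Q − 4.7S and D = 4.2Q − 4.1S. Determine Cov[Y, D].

By bilinearity, Cov[Y, D] = ac·Var[Q] + bd·Var[S] + (ad+bc)·Cov[Q, S], with a=-8, b=-4.7, c=4.2, d=-4.1.
ac·Var[Q] = (-8)·4.2·11 = -369.6
bd·Var[S] = (-4.7)·(-4.1)·30.8 = 593.516
(ad+bc)·Cov[Q, S] = (13.06)·2 = 26.12
Cov[Y, D] = -369.6 + 593.516 + 26.12 = 250.036.

Cov[Y, D] = 250.036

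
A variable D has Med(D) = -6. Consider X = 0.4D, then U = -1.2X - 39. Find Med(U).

Med(X) = 0.4·(-6) = -2.4.
Med(U) = (-1.2)·(-2.4) + (-39) = -36.12.

Med(U) = -36.12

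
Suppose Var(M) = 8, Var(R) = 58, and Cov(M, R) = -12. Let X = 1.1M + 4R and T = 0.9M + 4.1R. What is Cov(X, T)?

Cov(X, T) = 861.8

By bilinearity, Cov(X, T) = ac·Var(M) + bd·Var(R) + (ad+bc)·Cov(M, R), with a=1.1, b=4, c=0.9, d=4.1.
ac·Var(M) = 1.1·0.9·8 = 7.92
bd·Var(R) = 4·4.1·58 = 951.2
(ad+bc)·Cov(M, R) = (8.11)·(-12) = -97.32
Cov(X, T) = 7.92 + 951.2 + (-97.32) = 861.8.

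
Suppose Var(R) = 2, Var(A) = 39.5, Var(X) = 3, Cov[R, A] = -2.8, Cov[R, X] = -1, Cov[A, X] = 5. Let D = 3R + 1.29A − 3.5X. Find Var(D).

Var(D) = 74.65995

Var(D) = a²·Var(R) + b²·Var(A) + c²·Var(X) + 2ab·Cov[R, A] + 2ac·Cov[R, X] + 2bc·Cov[A, X], with a = 3, b = 1.29, c = -3.5.
= 18 + 65.73195 + 36.75 + (-21.672) + 21 + (-45.15)
= 74.65995.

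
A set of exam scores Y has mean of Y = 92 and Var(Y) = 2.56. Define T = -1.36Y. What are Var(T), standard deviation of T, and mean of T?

Var(T) = 4.734976, standard deviation of T = 2.176, mean of T = -125.12

T = -1.36Y is linear with a = -1.36, b = 0.
Var(T) = a²·Var(Y) = (-1.36)²·2.56 = 4.734976.
standard deviation of Y = √2.56 = 1.6.
standard deviation of T = |a|·standard deviation of Y = |-1.36|·1.6 = 2.176.
mean of T = a·mean of Y + b = (-1.36)·92 = -125.12.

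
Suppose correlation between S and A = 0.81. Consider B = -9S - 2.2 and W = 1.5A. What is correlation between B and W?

Linear rescalings preserve |correlation|; the slopes -9 and 1.5 have opposite signs, so the correlation flips sign: correlation between B and W = −correlation between S and A = -0.81.

correlation between B and W = -0.81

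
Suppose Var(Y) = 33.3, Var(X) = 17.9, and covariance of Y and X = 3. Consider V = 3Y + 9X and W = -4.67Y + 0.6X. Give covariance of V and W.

covariance of V and W = -490.563

By bilinearity, covariance of V and W = ac·Var(Y) + bd·Var(X) + (ad+bc)·covariance of Y and X, with a=3, b=9, c=-4.67, d=0.6.
ac·Var(Y) = 3·(-4.67)·33.3 = -466.533
bd·Var(X) = 9·0.6·17.9 = 96.66
(ad+bc)·covariance of Y and X = (-40.23)·3 = -120.69
covariance of V and W = -466.533 + 96.66 + (-120.69) = -490.563.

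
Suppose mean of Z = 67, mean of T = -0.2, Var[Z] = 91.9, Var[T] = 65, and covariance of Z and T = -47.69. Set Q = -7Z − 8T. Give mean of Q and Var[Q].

mean of Q = -467.4, Var[Q] = 3321.82

mean of Q = (-7)·mean of Z + (-8)·mean of T = (-7)·67 + (-8)·(-0.2) = -467.4.
Var[Q] = a²·Var[Z] + b²·Var[T] + 2ab·covariance of Z and T with a = -7, b = -8.
= (-7)²·91.9 + (-8)²·65 + 2·(-7)·(-8)·(-47.69)
= 4503.1 + 4160 + (-5341.28) = 3321.82.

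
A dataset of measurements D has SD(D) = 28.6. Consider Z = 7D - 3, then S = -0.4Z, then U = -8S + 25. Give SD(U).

SD(U) = 640.64

SD(Z) = |7|·28.6 = 200.2.
SD(S) = |-0.4|·200.2 = 80.08.
SD(U) = |-8|·80.08 = 640.64.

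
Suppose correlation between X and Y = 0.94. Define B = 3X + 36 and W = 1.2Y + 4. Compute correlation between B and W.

correlation between B and W = 0.94

Linear rescalings preserve correlation up to sign; here the slopes 3 and 1.2 have the same sign, so correlation between B and W = correlation between X and Y = 0.94.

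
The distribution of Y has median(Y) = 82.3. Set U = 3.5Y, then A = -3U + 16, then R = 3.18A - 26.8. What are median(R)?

median(U) = 3.5·82.3 = 288.05.
median(A) = (-3)·288.05 + 16 = -848.15.
median(R) = 3.18·(-848.15) + (-26.8) = -2723.917.

median(R) = -2723.917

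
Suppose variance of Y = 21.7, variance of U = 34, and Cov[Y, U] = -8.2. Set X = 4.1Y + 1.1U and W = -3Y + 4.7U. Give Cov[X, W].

By bilinearity, Cov[X, W] = ac·variance of Y + bd·variance of U + (ad+bc)·Cov[Y, U], with a=4.1, b=1.1, c=-3, d=4.7.
ac·variance of Y = 4.1·(-3)·21.7 = -266.91
bd·variance of U = 1.1·4.7·34 = 175.78
(ad+bc)·Cov[Y, U] = (15.97)·(-8.2) = -130.954
Cov[X, W] = -266.91 + 175.78 + (-130.954) = -222.084.

Cov[X, W] = -222.084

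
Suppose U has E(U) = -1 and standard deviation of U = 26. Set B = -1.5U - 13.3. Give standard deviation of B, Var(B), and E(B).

standard deviation of B = 39, Var(B) = 1521, E(B) = -11.8

B = -1.5U - 13.3 is linear with a = -1.5, b = -13.3.
standard deviation of B = |a|·standard deviation of U = |-1.5|·26 = 39.
Var(U) = 26² = 676.
Var(B) = a²·Var(U) = (-1.5)²·676 = 1521 (the additive constant -13.3 does not affect variance).
E(B) = a·E(U) + b = (-1.5)·(-1) + (-13.3) = -11.8.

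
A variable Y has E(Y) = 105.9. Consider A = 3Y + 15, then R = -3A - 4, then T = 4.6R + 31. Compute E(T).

E(A) = 3·105.9 + 15 = 332.7.
E(R) = (-3)·332.7 + (-4) = -1002.1.
E(T) = 4.6·(-1002.1) + 31 = -4578.66.

E(T) = -4578.66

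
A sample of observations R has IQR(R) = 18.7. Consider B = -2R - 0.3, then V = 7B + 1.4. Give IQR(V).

IQR(V) = 261.8

IQR(B) = |-2|·18.7 = 37.4.
IQR(V) = |7|·37.4 = 261.8.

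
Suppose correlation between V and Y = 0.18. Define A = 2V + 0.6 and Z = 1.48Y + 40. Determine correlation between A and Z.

Linear rescalings preserve correlation up to sign; here the slopes 2 and 1.48 have the same sign, so correlation between A and Z = correlation between V and Y = 0.18.

correlation between A and Z = 0.18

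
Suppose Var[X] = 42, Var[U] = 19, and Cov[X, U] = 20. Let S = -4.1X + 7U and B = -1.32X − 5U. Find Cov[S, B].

By bilinearity, Cov[S, B] = ac·Var[X] + bd·Var[U] + (ad+bc)·Cov[X, U], with a=-4.1, b=7, c=-1.32, d=-5.
ac·Var[X] = (-4.1)·(-1.32)·42 = 227.304
bd·Var[U] = 7·(-5)·19 = -665
(ad+bc)·Cov[X, U] = (11.26)·20 = 225.2
Cov[S, B] = 227.304 + (-665) + 225.2 = -212.496.

Cov[S, B] = -212.496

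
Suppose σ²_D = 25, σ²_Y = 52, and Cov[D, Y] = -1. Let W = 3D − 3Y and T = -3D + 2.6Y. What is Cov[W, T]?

By bilinearity, Cov[W, T] = ac·σ²_D + bd·σ²_Y + (ad+bc)·Cov[D, Y], with a=3, b=-3, c=-3, d=2.6.
ac·σ²_D = 3·(-3)·25 = -225
bd·σ²_Y = (-3)·2.6·52 = -405.6
(ad+bc)·Cov[D, Y] = (16.8)·(-1) = -16.8
Cov[W, T] = -225 + (-405.6) + (-16.8) = -647.4.

Cov[W, T] = -647.4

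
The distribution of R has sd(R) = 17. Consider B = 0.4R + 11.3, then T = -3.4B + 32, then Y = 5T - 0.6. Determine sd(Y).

sd(B) = |0.4|·17 = 6.8.
sd(T) = |-3.4|·6.8 = 23.12.
sd(Y) = |5|·23.12 = 115.6.

sd(Y) = 115.6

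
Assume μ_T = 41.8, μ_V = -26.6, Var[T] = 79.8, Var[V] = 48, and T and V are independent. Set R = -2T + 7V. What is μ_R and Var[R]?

μ_R = (-2)·μ_T + 7·μ_V = (-2)·41.8 + 7·(-26.6) = -269.8.
Var[R] = a²·Var[T] + b²·Var[V] + 2ab·covariance of T and V with a = -2, b = 7.
Independence gives covariance of T and V = 0.
= (-2)²·79.8 + 7²·48 + 2·(-2)·7·0
= 319.2 + 2352 + 0 = 2671.2.

μ_R = -269.8, Var[R] = 2671.2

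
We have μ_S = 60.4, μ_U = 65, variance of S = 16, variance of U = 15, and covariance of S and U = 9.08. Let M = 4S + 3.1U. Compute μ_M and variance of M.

μ_M = 4·μ_S + 3.1·μ_U = 4·60.4 + 3.1·65 = 443.1.
variance of M = a²·variance of S + b²·variance of U + 2ab·covariance of S and U with a = 4, b = 3.1.
= 4²·16 + 3.1²·15 + 2·4·3.1·9.08
= 256 + 144.15 + 225.184 = 625.334.

μ_M = 443.1, variance of M = 625.334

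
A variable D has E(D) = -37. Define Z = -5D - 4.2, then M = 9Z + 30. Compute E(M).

E(M) = 1657.2

E(Z) = (-5)·(-37) + (-4.2) = 180.8.
E(M) = 9·180.8 + 30 = 1657.2.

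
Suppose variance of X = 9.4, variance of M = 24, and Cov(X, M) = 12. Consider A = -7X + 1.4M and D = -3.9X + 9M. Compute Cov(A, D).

Cov(A, D) = -262.5

By bilinearity, Cov(A, D) = ac·variance of X + bd·variance of M + (ad+bc)·Cov(X, M), with a=-7, b=1.4, c=-3.9, d=9.
ac·variance of X = (-7)·(-3.9)·9.4 = 256.62
bd·variance of M = 1.4·9·24 = 302.4
(ad+bc)·Cov(X, M) = (-68.46)·12 = -821.52
Cov(A, D) = 256.62 + 302.4 + (-821.52) = -262.5.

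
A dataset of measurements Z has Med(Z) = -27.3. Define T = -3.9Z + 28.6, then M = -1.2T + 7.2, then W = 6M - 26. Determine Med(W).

Med(T) = (-3.9)·(-27.3) + 28.6 = 135.07.
Med(M) = (-1.2)·135.07 + 7.2 = -154.884.
Med(W) = 6·(-154.884) + (-26) = -955.304.

Med(W) = -955.304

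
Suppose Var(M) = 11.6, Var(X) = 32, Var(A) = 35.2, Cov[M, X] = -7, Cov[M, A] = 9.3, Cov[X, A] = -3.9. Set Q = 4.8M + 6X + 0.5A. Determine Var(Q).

Var(Q) = a²·Var(M) + b²·Var(X) + c²·Var(A) + 2ab·Cov[M, X] + 2ac·Cov[M, A] + 2bc·Cov[X, A], with a = 4.8, b = 6, c = 0.5.
= 267.264 + 1152 + 8.8 + (-403.2) + 44.64 + (-23.4)
= 1046.104.

Var(Q) = 1046.104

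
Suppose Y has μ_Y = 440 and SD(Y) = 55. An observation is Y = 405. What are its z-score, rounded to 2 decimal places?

z = -0.64

z = (Y − μ_Y) / SD(Y) = (405 − 440) / 55 ≈ -0.64.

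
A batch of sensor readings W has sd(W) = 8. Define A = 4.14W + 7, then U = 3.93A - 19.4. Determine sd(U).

sd(A) = |4.14|·8 = 33.12.
sd(U) = |3.93|·33.12 = 130.1616.

sd(U) = 130.1616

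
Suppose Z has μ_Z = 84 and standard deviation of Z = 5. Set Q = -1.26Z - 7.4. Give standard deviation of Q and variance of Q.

Q = -1.26Z - 7.4 is linear with a = -1.26, b = -7.4.
standard deviation of Q = |a|·standard deviation of Z = |-1.26|·5 = 6.3.
variance of Z = 5² = 25.
variance of Q = a²·variance of Z = (-1.26)²·25 = 39.69 (the additive constant -7.4 does not affect variance).

standard deviation of Q = 6.3, variance of Q = 39.69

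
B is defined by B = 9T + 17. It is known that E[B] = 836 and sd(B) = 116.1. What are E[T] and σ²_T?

From B = 9T + 17: E[B] = a·E[T] + b, so E[T] = (E[B] − b)/a = (836 − 17)/9 = 91.
σ²_B = 116.1² = 13479.21.
σ²_B = a²·σ²_T, so σ²_T = 13479.21/9² = 166.41.

E[T] = 91, σ²_T = 166.41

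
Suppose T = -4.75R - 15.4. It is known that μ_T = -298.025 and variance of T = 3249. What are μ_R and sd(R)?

From T = -4.75R - 15.4: μ_T = a·μ_R + b, so μ_R = (μ_T − b)/a = (-298.025 − (-15.4))/(-4.75) = 59.5.
sd(T) = √3249 = 57.
sd(T) = |a|·sd(R), so sd(R) = 57/|-4.75| = 12.

μ_R = 59.5, sd(R) = 12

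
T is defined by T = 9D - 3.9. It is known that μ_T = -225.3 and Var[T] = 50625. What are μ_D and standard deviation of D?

μ_D = -24.6, standard deviation of D = 25

From T = 9D - 3.9: μ_T = a·μ_D + b, so μ_D = (μ_T − b)/a = (-225.3 − (-3.9))/9 = -24.6.
standard deviation of T = √50625 = 225.
standard deviation of T = |a|·standard deviation of D, so standard deviation of D = 225/|9| = 25.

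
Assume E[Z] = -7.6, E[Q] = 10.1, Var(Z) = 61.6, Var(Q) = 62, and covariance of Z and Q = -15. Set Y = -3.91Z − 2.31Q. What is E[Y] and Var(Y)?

E[Y] = (-3.91)·E[Z] + (-2.31)·E[Q] = (-3.91)·(-7.6) + (-2.31)·10.1 = 6.385.
Var(Y) = a²·Var(Z) + b²·Var(Q) + 2ab·covariance of Z and Q with a = -3.91, b = -2.31.
= (-3.91)²·61.6 + (-2.31)²·62 + 2·(-3.91)·(-2.31)·(-15)
= 941.74696 + 330.8382 + (-270.963) = 1001.62216.

E[Y] = 6.385, Var(Y) = 1001.62216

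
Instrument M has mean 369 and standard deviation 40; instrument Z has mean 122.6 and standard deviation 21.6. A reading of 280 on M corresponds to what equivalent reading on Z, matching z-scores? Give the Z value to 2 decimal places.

Z = 74.54

z = (280 − 369)/40 = -2.225.
Z = 122.6 + z·21.6 = 122.6 + (280 − 369)·21.6/40 = 74.54.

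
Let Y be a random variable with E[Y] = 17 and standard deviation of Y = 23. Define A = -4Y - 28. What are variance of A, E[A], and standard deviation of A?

A = -4Y - 28 is linear with a = -4, b = -28.
variance of Y = 23² = 529.
variance of A = a²·variance of Y = (-4)²·529 = 8464 (the additive constant -28 does not affect variance).
E[A] = a·E[Y] + b = (-4)·17 + (-28) = -96.
standard deviation of A = |a|·standard deviation of Y = |-4|·23 = 92.

variance of A = 8464, E[A] = -96, standard deviation of A = 92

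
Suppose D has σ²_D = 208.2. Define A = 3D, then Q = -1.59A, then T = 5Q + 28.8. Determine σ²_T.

σ²_A = 3²·208.2 = 1873.8.
σ²_Q = (-1.59)²·1873.8 = 4737.15378.
σ²_T = 5²·4737.15378 = 118428.8445.

σ²_T = 118428.8445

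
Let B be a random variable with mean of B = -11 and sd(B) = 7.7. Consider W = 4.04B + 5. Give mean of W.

mean of W = -39.44

W = 4.04B + 5 is linear with a = 4.04, b = 5.
mean of W = a·mean of B + b = 4.04·(-11) + 5 = -39.44.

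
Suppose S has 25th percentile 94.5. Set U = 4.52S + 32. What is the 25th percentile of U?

Since a = 4.52 > 0 the transformation is increasing, so the 25th percentile of U = a·(P_{25} of S) + b = 4.52·94.5 + 32 = 459.14.

25th percentile of U = 459.14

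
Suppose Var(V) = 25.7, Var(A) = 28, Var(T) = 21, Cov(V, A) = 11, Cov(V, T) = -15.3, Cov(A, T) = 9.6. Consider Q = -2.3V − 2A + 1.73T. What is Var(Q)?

Var(Q) = a²·Var(V) + b²·Var(A) + c²·Var(T) + 2ab·Cov(V, A) + 2ac·Cov(V, T) + 2bc·Cov(A, T), with a = -2.3, b = -2, c = 1.73.
= 135.953 + 112 + 62.8509 + 101.2 + 121.7574 + (-66.432)
= 467.3293.

Var(Q) = 467.3293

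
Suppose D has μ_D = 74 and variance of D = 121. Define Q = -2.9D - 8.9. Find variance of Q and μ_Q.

variance of Q = 1017.61, μ_Q = -223.5

Q = -2.9D - 8.9 is linear with a = -2.9, b = -8.9.
variance of Q = a²·variance of D = (-2.9)²·121 = 1017.61 (the additive constant -8.9 does not affect variance).
μ_Q = a·μ_D + b = (-2.9)·74 + (-8.9) = -223.5.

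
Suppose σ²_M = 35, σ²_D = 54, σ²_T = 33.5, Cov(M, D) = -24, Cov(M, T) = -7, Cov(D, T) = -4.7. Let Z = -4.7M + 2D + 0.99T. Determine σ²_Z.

σ²_Z = 1519.71335

σ²_Z = a²·σ²_M + b²·σ²_D + c²·σ²_T + 2ab·Cov(M, D) + 2ac·Cov(M, T) + 2bc·Cov(D, T), with a = -4.7, b = 2, c = 0.99.
= 773.15 + 216 + 32.83335 + 451.2 + 65.142 + (-18.612)
= 1519.71335.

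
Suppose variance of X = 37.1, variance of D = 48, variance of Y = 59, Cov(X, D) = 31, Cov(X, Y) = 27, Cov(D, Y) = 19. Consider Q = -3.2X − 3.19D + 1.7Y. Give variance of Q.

variance of Q = a²·variance of X + b²·variance of D + c²·variance of Y + 2ab·Cov(X, D) + 2ac·Cov(X, Y) + 2bc·Cov(D, Y), with a = -3.2, b = -3.19, c = 1.7.
= 379.904 + 488.4528 + 170.51 + 632.896 + (-293.76) + (-206.074)
= 1171.9288.

variance of Q = 1171.9288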